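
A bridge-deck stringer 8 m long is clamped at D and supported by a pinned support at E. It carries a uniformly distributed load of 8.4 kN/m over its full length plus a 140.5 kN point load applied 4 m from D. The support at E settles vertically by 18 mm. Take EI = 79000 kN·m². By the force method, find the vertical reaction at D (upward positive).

R_D = 146.9 kN

Release the roller at E. Primary structure: cantilever fixed at D.
Deflection at E on the released cantilever, summing each load's contribution:
  UDL 8.4: wL⁴/(8EI) = 4301/EI
  point load 140.5 at a = 4: Pa²(3L − a)/(6EI) = 7493/EI
  δ_0 = 11794/EI
Flexibility coefficient — unit upward force at E: δ_{EE} = L³/(3EI) = 170.7/EI.
With EI = 79000 kN·m²: δ_0 = 0.14929 m and δ_{EE} = 0.00216 m/kN.
Compatibility — the beam at E must follow the support down by 0.018 m: δ_0 − R_E·δ_{EE} = 0.018, so R_E = (0.14929 − 0.018)/0.00216 = 60.77 kN.
Vertical equilibrium: R_D = ΣP − R_E = 207.7 − 60.77 = 146.9 kN.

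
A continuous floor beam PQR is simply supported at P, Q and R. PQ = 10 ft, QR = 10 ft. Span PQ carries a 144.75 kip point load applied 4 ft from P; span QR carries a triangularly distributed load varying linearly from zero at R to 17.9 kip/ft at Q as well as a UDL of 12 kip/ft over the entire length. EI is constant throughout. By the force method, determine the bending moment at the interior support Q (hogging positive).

M_Q = 256.3 kip·ft

Insert a hinge at Q; M_Q is the redundant, and each span becomes simply supported.
End slopes at the hinge Q, treating each span as simply supported:
  span PQ: point load 144.75 at a = 4: Pab(L + a)/(6LEI) = 810.6/EI
  span QR: triangular load, peak 17.9: w₀L³/(45EI) = 397.8/EI
  span QR: UDL 12: wL³/(24EI) = 500/EI
  relative rotation θ_0 = (810.6 + 897.8)/EI = 1708/EI
A unit hogging moment at Q produces rotation L₁/(3EI) + L₂/(3EI) = 6.667/EI.
Slope continuity at Q: θ_0 = M_Q·6.667/EI, so M_Q = 1708/6.667 = 256.3 kip·ft (hogging).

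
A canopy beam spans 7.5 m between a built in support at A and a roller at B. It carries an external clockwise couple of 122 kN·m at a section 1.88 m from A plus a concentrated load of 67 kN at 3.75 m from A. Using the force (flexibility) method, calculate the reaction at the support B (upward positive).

R_B = 31.64 kN

Remove the prop at B; the released (primary) structure is a cantilever built in at A.
Deflection at B on the released cantilever, summing each load's contribution:
  clockwise couple 122 at a = 1.88: M₀a(2L − a)/(2EI) = 1505/EI
  point load 67 at a = 3.75: Pa²(3L − a)/(6EI) = 2944/EI
  δ_0 = 4449/EI
Tip deflection under a unit load at B: L³/(3EI) = 140.6/EI.
Compatibility at B: δ_0 − R_B·δ_{BB} = 0, so R_B = 4449/140.6 = 31.64 kN.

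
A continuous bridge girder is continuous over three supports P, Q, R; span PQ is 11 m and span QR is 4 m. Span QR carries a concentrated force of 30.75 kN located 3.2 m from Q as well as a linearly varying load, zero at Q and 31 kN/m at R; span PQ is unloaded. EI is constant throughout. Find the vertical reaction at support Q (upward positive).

R_Q = 30.52 kN

Insert a hinge at Q; M_Q is the redundant, and each span becomes simply supported.
Discontinuity in slope at Q on the released structure — sum the simple-span end rotations:
  span QR: point load 30.75 at a = 3.2: Pab(L + b)/(6LEI) = 15.74/EI
  span QR: triangular load, peak 31: 7w₀L³/(360EI) = 38.58/EI
  relative rotation θ_0 = (0 + 54.32)/EI = 54.32/EI
A unit hogging moment at Q produces rotation L₁/(3EI) + L₂/(3EI) = 5/EI.
Compatibility: M_Q·(L₁+L₂)/(3EI) = θ_0, giving M_Q = 10.86 kN·m (hogging).
Span PQ, ΣM about P with M_Q applied at Q: R_Q^{PQ}·11 = 0 + 10.86, so R_Q^{PQ} = 0.9877 kN and R_P = 0 − 0.9877 = -0.9877 kN.
Span QR, ΣM about R: R_Q^{QR}·4 = 107.3 + 10.86, so R_Q^{QR} = 29.53 kN and R_R = 92.75 − 29.53 = 63.22 kN.
R_Q = 0.9877 + 29.53 = 30.52 kN.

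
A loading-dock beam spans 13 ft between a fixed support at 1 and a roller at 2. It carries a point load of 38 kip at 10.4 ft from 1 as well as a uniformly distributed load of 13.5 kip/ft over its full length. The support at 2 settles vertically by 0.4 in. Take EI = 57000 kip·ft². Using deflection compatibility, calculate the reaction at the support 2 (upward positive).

Release the roller at 2. Primary structure: cantilever fixed at 1.
Deflection at 2 on the released cantilever, summing each load's contribution:
  point load 38 at a = 10.4: Pa²(3L − a)/(6EI) = 19591/EI
  UDL 13.5: wL⁴/(8EI) = 48197/EI
  δ_0 = 67788/EI
Tip deflection under a unit load at 2: L³/(3EI) = 732.3/EI.
With EI = 57000 kip·ft²: δ_0 = 1.1893 ft and δ_{22} = 0.012848 ft/kip.
Compatibility — the beam at 2 must follow the support down by 0.03333 ft: δ_0 − R_2·δ_{22} = 0.03333, so R_2 = (1.1893 − 0.03333)/0.012848 = 89.97 kip.

R_2 = 89.97 kip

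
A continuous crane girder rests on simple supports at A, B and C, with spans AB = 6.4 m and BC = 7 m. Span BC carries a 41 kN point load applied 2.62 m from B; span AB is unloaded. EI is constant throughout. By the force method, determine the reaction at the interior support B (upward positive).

Insert a hinge at B; M_B is the redundant, and each span becomes simply supported.
End slopes at the hinge B, treating each span as simply supported:
  span BC: point load 41 at a = 2.62: Pab(L + b)/(6LEI) = 127.5/EI
  relative rotation θ_0 = (0 + 127.5)/EI = 127.5/EI
A unit hogging moment at B produces rotation L₁/(3EI) + L₂/(3EI) = 4.467/EI.
Compatibility: M_B·(L₁+L₂)/(3EI) = θ_0, giving M_B = 28.54 kN·m (hogging).
Span AB, ΣM about A with M_B applied at B: R_B^{AB}·6.4 = 0 + 28.54, so R_B^{AB} = 4.46 kN and R_A = 0 − 4.46 = -4.46 kN.
Span BC, ΣM about C: R_B^{BC}·7 = 179.6 + 28.54, so R_B^{BC} = 29.73 kN and R_C = 41 − 29.73 = 11.27 kN.
R_B = 4.46 + 29.73 = 34.19 kN.

R_B = 34.19 kN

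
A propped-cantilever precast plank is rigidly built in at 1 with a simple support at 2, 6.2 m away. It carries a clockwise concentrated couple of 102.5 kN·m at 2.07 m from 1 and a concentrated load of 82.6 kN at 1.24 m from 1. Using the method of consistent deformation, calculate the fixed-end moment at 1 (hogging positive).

Release the roller at 2. Primary structure: cantilever fixed at 1.
Free-end deflection of the primary structure under the applied loading (downward +):
  clockwise couple 102.5 at a = 2.07: M₀a(2L − a)/(2EI) = 1096/EI
  point load 82.6 at a = 1.24: Pa²(3L − a)/(6EI) = 367.5/EI
  δ_0 = 1463/EI
Flexibility coefficient — unit upward force at 2: δ_{22} = L³/(3EI) = 79.44/EI.
The prop prevents deflection at 2: R_2 = δ_0/δ_{22} = 1463/79.44 = 18.42 kN.
Moment equilibrium about 1: M_1 = Σ(load moments about 1) − R_2·L = 204.9 − 18.42×6.2 = 90.72 kN·m.

M_1 = 90.72 kN·m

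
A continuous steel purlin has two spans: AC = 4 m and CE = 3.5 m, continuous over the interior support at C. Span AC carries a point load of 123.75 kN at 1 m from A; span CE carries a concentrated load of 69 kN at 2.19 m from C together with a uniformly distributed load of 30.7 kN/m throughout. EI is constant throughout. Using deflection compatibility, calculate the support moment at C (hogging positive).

M_C = 71.01 kN·m

Insert a hinge at C; M_C is the redundant, and each span becomes simply supported.
Discontinuity in slope at C on the released structure — sum the simple-span end rotations:
  span AC: point load 123.75 at a = 1: Pab(L + a)/(6LEI) = 77.34/EI
  span CE: point load 69 at a = 2.19: Pab(L + b)/(6LEI) = 45.34/EI
  span CE: UDL 30.7: wL³/(24EI) = 54.84/EI
  relative rotation θ_0 = (77.34 + 100.2)/EI = 177.5/EI
A unit hogging moment at C produces rotation L₁/(3EI) + L₂/(3EI) = 2.5/EI.
Compatibility: M_C·(L₁+L₂)/(3EI) = θ_0, giving M_C = 71.01 kN·m (hogging).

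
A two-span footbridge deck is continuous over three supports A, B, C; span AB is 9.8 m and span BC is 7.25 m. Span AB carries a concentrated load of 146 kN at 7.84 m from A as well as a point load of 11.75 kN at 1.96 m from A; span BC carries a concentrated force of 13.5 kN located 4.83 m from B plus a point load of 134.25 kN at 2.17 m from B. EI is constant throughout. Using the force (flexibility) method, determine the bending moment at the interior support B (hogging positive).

M_B = 204.8 kN·m

Release continuity at B by inserting a hinge; the redundant is the internal moment M_B. The primary structure is two simply-supported spans AB and BC.
Rotations at B on the released spans (each span's end-slope, ×1/EI):
  span AB: point load 146 at a = 7.84: Pab(L + a)/(6LEI) = 673/EI
  span AB: point load 11.75 at a = 1.96: Pab(L + a)/(6LEI) = 36.11/EI
  span BC: point load 13.5 at a = 4.83: Pab(L + b)/(6LEI) = 35.08/EI
  span BC: point load 134.25 at a = 2.17: Pab(L + b)/(6LEI) = 419.5/EI
  relative rotation θ_0 = (709.2 + 454.6)/EI = 1164/EI
A unit hogging moment at B produces rotation L₁/(3EI) + L₂/(3EI) = 5.683/EI.
Compatibility: M_B·(L₁+L₂)/(3EI) = θ_0, giving M_B = 204.8 kN·m (hogging).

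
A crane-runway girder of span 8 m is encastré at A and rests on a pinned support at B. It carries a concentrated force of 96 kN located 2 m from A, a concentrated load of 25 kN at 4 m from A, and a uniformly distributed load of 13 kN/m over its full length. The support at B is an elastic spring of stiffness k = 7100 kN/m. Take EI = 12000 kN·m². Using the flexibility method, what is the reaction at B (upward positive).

Release the roller at B. Primary structure: cantilever fixed at A.
Downward deflection at the released point B due to the loads:
  point load 96 at a = 2: Pa²(3L − a)/(6EI) = 1408/EI
  point load 25 at a = 4: Pa²(3L − a)/(6EI) = 1333/EI
  UDL 13: wL⁴/(8EI) = 6656/EI
  δ_0 = 9397/EI
Tip deflection under a unit load at B: L³/(3EI) = 170.7/EI.
With EI = 12000 kN·m²: δ_0 = 0.78311 m and δ_{BB} = 0.014222 m/kN.
Compatibility — the spring shortens by R_B/k under the reaction it provides: δ_0 − R_B·δ_{BB} = R_B/k. With 1/k = 0.000141 m/kN, R_B = δ_0 / (δ_{BB} + 1/k) = 0.78311 / (0.014222 + 0.000141) = 54.52 kN.

R_B = 54.52 kN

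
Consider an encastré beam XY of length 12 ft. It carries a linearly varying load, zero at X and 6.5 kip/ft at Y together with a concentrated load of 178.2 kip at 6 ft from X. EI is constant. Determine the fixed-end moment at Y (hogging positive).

Take the two fixed-end moments M_X, M_Y as redundants; the released structure is the simple span XY.
On the primary (simply-supported) span, the end slopes from the loading are:
  at X: triangular load, peak 6.5: 7w₀L³/(360EI) = 218.4/EI
  at Y: triangular load, peak 6.5: w₀L³/(45EI) = 249.6/EI
  at X: point load 178.2 at a = 6: Pab(L + b)/(6LEI) = 1604/EI
  at Y: point load 178.2 at a = 6: Pab(L + a)/(6LEI) = 1604/EI
  θ_X0 = 1822/EI,  θ_Y0 = 1853/EI
Flexibility coefficients: a unit moment at one end gives L/(3EI) there and L/(6EI) at the far end, so f₁₁ = f₂₂ = 4/EI and f₁₂ = f₂₁ = 2/EI.
Compatibility — zero rotation at each built-in end:
  4 M_X + 2 M_Y = 1822
  2 M_X + 4 M_Y = 1853
Solving the pair gives M_X = 298.5 kip·ft and M_Y = 314.1 kip·ft (hogging).

M_Y = 314.1 kip·ft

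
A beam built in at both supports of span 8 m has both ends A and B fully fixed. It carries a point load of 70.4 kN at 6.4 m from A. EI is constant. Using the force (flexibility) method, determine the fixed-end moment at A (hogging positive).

Take the two fixed-end moments M_A, M_B as redundants; the released structure is the simple span AB.
On the primary (simply-supported) span, the end slopes from the loading are:
  at A: point load 70.4 at a = 6.4: Pab(L + b)/(6LEI) = 144.2/EI
  at B: point load 70.4 at a = 6.4: Pab(L + a)/(6LEI) = 216.3/EI
  θ_A0 = 144.2/EI,  θ_B0 = 216.3/EI
Flexibility coefficients: a unit moment at one end gives L/(3EI) there and L/(6EI) at the far end, so f₁₁ = f₂₂ = 2.667/EI and f₁₂ = f₂₁ = 1.333/EI.
Compatibility — zero rotation at each built-in end:
  2.667 M_A + 1.333 M_B = 144.2
  1.333 M_A + 2.667 M_B = 216.3
Solving the pair gives M_A = 18.02 kN·m and M_B = 72.09 kN·m (hogging).

M_A = 18.02 kN·m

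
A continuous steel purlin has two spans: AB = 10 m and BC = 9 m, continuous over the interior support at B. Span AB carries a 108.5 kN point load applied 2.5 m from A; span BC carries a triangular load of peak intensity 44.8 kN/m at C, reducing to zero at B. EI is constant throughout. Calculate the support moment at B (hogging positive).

M_B = 167.2 kN·m

Take M_B as the redundant. Released structure: two simple spans AB and BC with a hinge at B.
Rotations at B on the released spans (each span's end-slope, ×1/EI):
  span AB: point load 108.5 at a = 2.5: Pab(L + a)/(6LEI) = 423.8/EI
  span BC: triangular load, peak 44.8: 7w₀L³/(360EI) = 635/EI
  relative rotation θ_0 = (423.8 + 635)/EI = 1059/EI
A unit hogging moment at B produces rotation L₁/(3EI) + L₂/(3EI) = 6.333/EI.
Slope continuity at B: θ_0 = M_B·6.333/EI, so M_B = 1059/6.333 = 167.2 kN·m (hogging).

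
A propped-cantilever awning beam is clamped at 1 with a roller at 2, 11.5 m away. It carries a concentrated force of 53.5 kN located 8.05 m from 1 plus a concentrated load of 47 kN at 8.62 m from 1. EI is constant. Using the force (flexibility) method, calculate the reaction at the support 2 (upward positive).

R_2 = 59.86 kN

Choose R_2 as the redundant. The primary structure is the cantilever fixed at 1.
Deflection at 2 on the released cantilever, summing each load's contribution:
  point load 53.5 at a = 8.05: Pa²(3L − a)/(6EI) = 15283/EI
  point load 47 at a = 8.62: Pa²(3L − a)/(6EI) = 15063/EI
  δ_0 = 30347/EI
Tip deflection under a unit load at 2: L³/(3EI) = 507/EI.
The prop prevents deflection at 2: R_2 = δ_0/δ_{22} = 30347/507 = 59.86 kN.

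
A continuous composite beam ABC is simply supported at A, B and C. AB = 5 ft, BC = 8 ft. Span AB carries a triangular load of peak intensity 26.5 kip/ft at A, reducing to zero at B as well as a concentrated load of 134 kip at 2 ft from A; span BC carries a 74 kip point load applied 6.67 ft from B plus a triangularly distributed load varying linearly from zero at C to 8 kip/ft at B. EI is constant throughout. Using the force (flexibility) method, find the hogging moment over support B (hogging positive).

Release continuity at B by inserting a hinge; the redundant is the internal moment M_B. The primary structure is two simply-supported spans AB and BC.
Rotations at B on the released spans (each span's end-slope, ×1/EI):
  span AB: triangular load, peak 26.5: 7w₀L³/(360EI) = 64.41/EI
  span AB: point load 134 at a = 2: Pab(L + a)/(6LEI) = 187.6/EI
  span BC: point load 74 at a = 6.67: Pab(L + b)/(6LEI) = 127.6/EI
  span BC: triangular load, peak 8: w₀L³/(45EI) = 91.02/EI
  relative rotation θ_0 = (252 + 218.6)/EI = 470.6/EI
A unit hogging moment at B produces rotation L₁/(3EI) + L₂/(3EI) = 4.333/EI.
Slope continuity at B: θ_0 = M_B·4.333/EI, so M_B = 470.6/4.333 = 108.6 kip·ft (hogging).

M_B = 108.6 kip·ft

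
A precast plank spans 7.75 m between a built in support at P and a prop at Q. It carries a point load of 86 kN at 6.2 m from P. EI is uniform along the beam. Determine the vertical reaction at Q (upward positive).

R_Q = 60.54 kN

Remove the prop at Q; the released (primary) structure is a cantilever built in at P.
Free-end deflection of the primary structure under the applied loading (downward +):
  point load 86 at a = 6.2: Pa²(3L − a)/(6EI) = 9394/EI
Tip deflection under a unit load at Q: L³/(3EI) = 155.2/EI.
The prop prevents deflection at Q: R_Q = δ_0/δ_{QQ} = 9394/155.2 = 60.54 kN.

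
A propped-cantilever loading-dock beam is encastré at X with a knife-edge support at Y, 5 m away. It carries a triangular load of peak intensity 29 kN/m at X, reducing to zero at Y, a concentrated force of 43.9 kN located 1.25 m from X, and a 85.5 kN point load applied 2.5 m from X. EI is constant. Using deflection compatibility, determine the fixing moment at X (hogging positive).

Choose R_Y as the redundant. The primary structure is the cantilever fixed at X.
Primary-structure tip deflection at Y by superposition:
  triangular load, peak 29 at the fixed end: w₀L⁴/(30EI) = 604.2/EI
  point load 43.9 at a = 1.25: Pa²(3L − a)/(6EI) = 157.2/EI
  point load 85.5 at a = 2.5: Pa²(3L − a)/(6EI) = 1113/EI
  δ_0 = 1875/EI
Tip deflection under a unit load at Y: L³/(3EI) = 41.67/EI.
The prop prevents deflection at Y: R_Y = δ_0/δ_{YY} = 1875/41.67 = 44.99 kN.
Moment equilibrium about X: M_X = Σ(load moments about X) − R_Y·L = 389.5 − 44.99×5 = 164.5 kN·m.

M_X = 164.5 kN·m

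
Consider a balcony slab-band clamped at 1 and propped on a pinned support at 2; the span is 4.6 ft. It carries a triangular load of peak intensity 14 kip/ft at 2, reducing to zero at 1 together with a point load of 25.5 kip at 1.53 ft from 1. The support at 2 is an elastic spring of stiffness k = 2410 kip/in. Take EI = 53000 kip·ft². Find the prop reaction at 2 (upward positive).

Take the reaction at 2 as the redundant and release it; the primary structure is a cantilever fixed at 1.
Primary-structure tip deflection at 2 by superposition:
  triangular load, peak 14 at the free end: 11w₀L⁴/(120EI) = 574.6/EI
  point load 25.5 at a = 1.53: Pa²(3L − a)/(6EI) = 122.1/EI
  δ_0 = 696.7/EI
Tip deflection under a unit load at 2: L³/(3EI) = 32.45/EI.
With EI = 53000 kip·ft²: δ_0 = 0.013145 ft and δ_{22} = 0.000612 ft/kip.
Compatibility — the spring shortens by R_2/k under the reaction it provides: δ_0 − R_2·δ_{22} = R_2/k. With 1/k = 1/(2410×12) ft/kip = 0.000035 ft/kip, R_2 = δ_0 / (δ_{22} + 1/k) = 0.013145 / (0.000612 + 0.000035) = 20.32 kip.

R_2 = 20.32 kip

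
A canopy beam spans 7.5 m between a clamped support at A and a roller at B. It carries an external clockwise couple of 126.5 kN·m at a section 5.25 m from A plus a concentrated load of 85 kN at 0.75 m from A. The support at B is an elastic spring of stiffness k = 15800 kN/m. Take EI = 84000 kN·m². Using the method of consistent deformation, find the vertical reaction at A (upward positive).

Release the roller at B. Primary structure: cantilever fixed at A.
Downward deflection at the released point B due to the loads:
  clockwise couple 126.5 at a = 5.25: M₀a(2L − a)/(2EI) = 3238/EI
  point load 85 at a = 0.75: Pa²(3L − a)/(6EI) = 173.3/EI
  δ_0 = 3411/EI
Flexibility coefficient — unit upward force at B: δ_{BB} = L³/(3EI) = 140.6/EI.
With EI = 84000 kN·m²: δ_0 = 0.040606 m and δ_{BB} = 0.001674 m/kN.
Compatibility — the spring shortens by R_B/k under the reaction it provides: δ_0 − R_B·δ_{BB} = R_B/k. With 1/k = 0.000063 m/kN, R_B = δ_0 / (δ_{BB} + 1/k) = 0.040606 / (0.001674 + 0.000063) = 23.37 kN.
Vertical equilibrium: R_A = ΣP − R_B = 85 − 23.37 = 61.63 kN.

R_A = 61.63 kN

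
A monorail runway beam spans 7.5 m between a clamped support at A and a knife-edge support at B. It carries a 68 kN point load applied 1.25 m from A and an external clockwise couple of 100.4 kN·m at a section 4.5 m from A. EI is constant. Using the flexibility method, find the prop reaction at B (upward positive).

Take the reaction at B as the redundant and release it; the primary structure is a cantilever fixed at A.
Primary-structure tip deflection at B by superposition:
  point load 68 at a = 1.25: Pa²(3L − a)/(6EI) = 376.3/EI
  clockwise couple 100.4 at a = 4.5: M₀a(2L − a)/(2EI) = 2372/EI
  δ_0 = 2748/EI
Tip deflection under a unit load at B: L³/(3EI) = 140.6/EI.
Compatibility at B: δ_0 − R_B·δ_{BB} = 0, so R_B = 2748/140.6 = 19.54 kN.

R_B = 19.54 kN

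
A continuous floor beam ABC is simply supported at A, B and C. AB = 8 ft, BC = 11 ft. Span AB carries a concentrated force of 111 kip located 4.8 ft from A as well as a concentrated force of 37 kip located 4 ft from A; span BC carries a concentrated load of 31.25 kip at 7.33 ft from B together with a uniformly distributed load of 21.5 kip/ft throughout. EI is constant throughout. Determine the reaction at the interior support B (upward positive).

Insert a hinge at B; M_B is the redundant, and each span becomes simply supported.
End slopes at the hinge B, treating each span as simply supported:
  span AB: point load 111 at a = 4.8: Pab(L + a)/(6LEI) = 454.7/EI
  span AB: point load 37 at a = 4: Pab(L + a)/(6LEI) = 148/EI
  span BC: point load 31.25 at a = 7.33: Pab(L + b)/(6LEI) = 186.9/EI
  span BC: UDL 21.5: wL³/(24EI) = 1192/EI
  relative rotation θ_0 = (602.7 + 1379)/EI = 1982/EI
A unit hogging moment at B produces rotation L₁/(3EI) + L₂/(3EI) = 6.333/EI.
Compatibility: M_B·(L₁+L₂)/(3EI) = θ_0, giving M_B = 312.9 kip·ft (hogging).
Span AB, ΣM about A with M_B applied at B: R_B^{AB}·8 = 680.8 + 312.9, so R_B^{AB} = 124.2 kip and R_A = 148 − 124.2 = 23.78 kip.
Span BC, ΣM about C: R_B^{BC}·11 = 1415 + 312.9, so R_B^{BC} = 157.1 kip and R_C = 267.8 − 157.1 = 110.6 kip.
R_B = 124.2 + 157.1 = 281.3 kip.

R_B = 281.3 kip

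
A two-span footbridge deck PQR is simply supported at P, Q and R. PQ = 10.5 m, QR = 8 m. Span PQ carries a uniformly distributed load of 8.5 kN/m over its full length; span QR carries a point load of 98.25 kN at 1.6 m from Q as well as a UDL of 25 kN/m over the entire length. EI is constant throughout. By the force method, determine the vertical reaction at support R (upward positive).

R_R = 94.41 kN

Take M_Q as the redundant. Released structure: two simple spans PQ and QR with a hinge at Q.
End slopes at the hinge Q, treating each span as simply supported:
  span PQ: UDL 8.5: wL³/(24EI) = 410/EI
  span QR: point load 98.25 at a = 1.6: Pab(L + b)/(6LEI) = 301.8/EI
  span QR: UDL 25: wL³/(24EI) = 533.3/EI
  relative rotation θ_0 = (410 + 835.2)/EI = 1245/EI
A unit hogging moment at Q produces rotation L₁/(3EI) + L₂/(3EI) = 6.167/EI.
Slope continuity at Q: θ_0 = M_Q·6.167/EI, so M_Q = 1245/6.167 = 201.9 kN·m (hogging).
Span QR, ΣM about R: R_Q^{QR}·8 = 1429 + 201.9, so R_Q^{QR} = 203.8 kN and R_R = 298.2 − 203.8 = 94.41 kN.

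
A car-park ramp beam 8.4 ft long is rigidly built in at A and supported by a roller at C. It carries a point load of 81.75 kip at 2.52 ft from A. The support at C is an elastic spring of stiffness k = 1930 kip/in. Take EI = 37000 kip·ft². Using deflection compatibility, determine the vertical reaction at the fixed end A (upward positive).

Release the roller at C. Primary structure: cantilever fixed at A.
Free-end deflection of the primary structure under the applied loading (downward +):
  point load 81.75 at a = 2.52: Pa²(3L − a)/(6EI) = 1962/EI
Tip deflection under a unit load at C: L³/(3EI) = 197.6/EI.
With EI = 37000 kip·ft²: δ_0 = 0.053037 ft and δ_{CC} = 0.00534 ft/kip.
Compatibility — the spring shortens by R_C/k under the reaction it provides: δ_0 − R_C·δ_{CC} = R_C/k. With 1/k = 1/(1930×12) ft/kip = 0.000043 ft/kip, R_C = δ_0 / (δ_{CC} + 1/k) = 0.053037 / (0.00534 + 0.000043) = 9.853 kip.
Vertical equilibrium: R_A = ΣP − R_C = 81.75 − 9.853 = 71.9 kip.

R_A = 71.9 kip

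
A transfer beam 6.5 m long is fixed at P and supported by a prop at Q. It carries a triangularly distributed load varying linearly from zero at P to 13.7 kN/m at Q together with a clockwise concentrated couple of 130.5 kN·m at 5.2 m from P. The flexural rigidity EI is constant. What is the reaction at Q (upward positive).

Take the reaction at Q as the redundant and release it; the primary structure is a cantilever fixed at P.
Free-end deflection of the primary structure under the applied loading (downward +):
  triangular load, peak 13.7 at the free end: 11w₀L⁴/(120EI) = 2242/EI
  clockwise couple 130.5 at a = 5.2: M₀a(2L − a)/(2EI) = 2647/EI
  δ_0 = 4888/EI
Tip deflection under a unit load at Q: L³/(3EI) = 91.54/EI.
The prop prevents deflection at Q: R_Q = δ_0/δ_{QQ} = 4888/91.54 = 53.4 kN.

R_Q = 53.4 kN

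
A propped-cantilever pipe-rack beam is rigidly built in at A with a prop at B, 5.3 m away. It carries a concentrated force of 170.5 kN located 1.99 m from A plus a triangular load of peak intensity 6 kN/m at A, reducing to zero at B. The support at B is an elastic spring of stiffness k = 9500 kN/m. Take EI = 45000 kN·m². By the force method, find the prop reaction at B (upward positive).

Take the reaction at B as the redundant and release it; the primary structure is a cantilever fixed at A.
Free-end deflection of the primary structure under the applied loading (downward +):
  point load 170.5 at a = 1.99: Pa²(3L − a)/(6EI) = 1565/EI
  triangular load, peak 6 at the fixed end: w₀L⁴/(30EI) = 157.8/EI
  δ_0 = 1723/EI
Flexibility coefficient — unit upward force at B: δ_{BB} = L³/(3EI) = 49.63/EI.
With EI = 45000 kN·m²: δ_0 = 0.038292 m and δ_{BB} = 0.001103 m/kN.
Compatibility — the spring shortens by R_B/k under the reaction it provides: δ_0 − R_B·δ_{BB} = R_B/k. With 1/k = 0.000105 m/kN, R_B = δ_0 / (δ_{BB} + 1/k) = 0.038292 / (0.001103 + 0.000105) = 31.7 kN.

R_B = 31.7 kN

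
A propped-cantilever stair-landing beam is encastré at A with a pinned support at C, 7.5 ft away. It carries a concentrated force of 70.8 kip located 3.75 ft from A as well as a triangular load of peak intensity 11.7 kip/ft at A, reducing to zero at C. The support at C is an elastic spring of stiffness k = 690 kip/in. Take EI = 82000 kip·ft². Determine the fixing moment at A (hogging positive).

M_A = 158.7 kip·ft

Choose R_C as the redundant. The primary structure is the cantilever fixed at A.
Downward deflection at the released point C due to the loads:
  point load 70.8 at a = 3.75: Pa²(3L − a)/(6EI) = 3111/EI
  triangular load, peak 11.7 at the fixed end: w₀L⁴/(30EI) = 1234/EI
  δ_0 = 4345/EI
Flexibility coefficient — unit upward force at C: δ_{CC} = L³/(3EI) = 140.6/EI.
With EI = 82000 kip·ft²: δ_0 = 0.052992 ft and δ_{CC} = 0.001715 ft/kip.
Compatibility — the spring shortens by R_C/k under the reaction it provides: δ_0 − R_C·δ_{CC} = R_C/k. With 1/k = 1/(690×12) ft/kip = 0.000121 ft/kip, R_C = δ_0 / (δ_{CC} + 1/k) = 0.052992 / (0.001715 + 0.000121) = 28.87 kip.
Moment equilibrium about A: M_A = Σ(load moments about A) − R_C·L = 375.2 − 28.87×7.5 = 158.7 kip·ft.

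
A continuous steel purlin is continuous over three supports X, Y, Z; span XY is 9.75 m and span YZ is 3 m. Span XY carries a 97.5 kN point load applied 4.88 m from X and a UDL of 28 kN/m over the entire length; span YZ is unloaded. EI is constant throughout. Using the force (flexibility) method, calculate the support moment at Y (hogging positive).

M_Y = 390.8 kN·m

Take M_Y as the redundant. Released structure: two simple spans XY and YZ with a hinge at Y.
Discontinuity in slope at Y on the released structure — sum the simple-span end rotations:
  span XY: point load 97.5 at a = 4.88: Pab(L + a)/(6LEI) = 579.5/EI
  span XY: UDL 28: wL³/(24EI) = 1081/EI
  relative rotation θ_0 = (1661 + 0)/EI = 1661/EI
A unit hogging moment at Y produces rotation L₁/(3EI) + L₂/(3EI) = 4.25/EI.
Slope continuity at Y: θ_0 = M_Y·4.25/EI, so M_Y = 1661/4.25 = 390.8 kN·m (hogging).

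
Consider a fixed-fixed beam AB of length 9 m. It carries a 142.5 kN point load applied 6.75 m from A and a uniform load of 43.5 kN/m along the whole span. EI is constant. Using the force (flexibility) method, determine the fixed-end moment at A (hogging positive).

M_A = 353.7 kN·m

Take the two fixed-end moments M_A, M_B as redundants; the released structure is the simple span AB.
Simple-span end rotations at A and B under the given loads:
  at A: point load 142.5 at a = 6.75: Pab(L + b)/(6LEI) = 450.9/EI
  at B: point load 142.5 at a = 6.75: Pab(L + a)/(6LEI) = 631.2/EI
  at A: UDL 43.5: wL³/(24EI) = 1321/EI
  at B: UDL 43.5: wL³/(24EI) = 1321/EI
  θ_A0 = 1772/EI,  θ_B0 = 1953/EI
Flexibility coefficients: a unit moment at one end gives L/(3EI) there and L/(6EI) at the far end, so f₁₁ = f₂₂ = 3/EI and f₁₂ = f₂₁ = 1.5/EI.
Compatibility — zero rotation at each built-in end:
  3 M_A + 1.5 M_B = 1772
  1.5 M_A + 3 M_B = 1953
Solving the pair gives M_A = 353.7 kN·m and M_B = 474 kN·m (hogging).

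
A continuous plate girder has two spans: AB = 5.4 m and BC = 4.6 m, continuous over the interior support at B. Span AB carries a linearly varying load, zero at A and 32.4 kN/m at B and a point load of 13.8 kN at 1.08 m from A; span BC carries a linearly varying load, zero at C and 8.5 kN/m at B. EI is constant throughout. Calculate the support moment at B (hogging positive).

M_B = 43.39 kN·m

Insert a hinge at B; M_B is the redundant, and each span becomes simply supported.
Discontinuity in slope at B on the released structure — sum the simple-span end rotations:
  span AB: triangular load, peak 32.4: w₀L³/(45EI) = 113.4/EI
  span AB: point load 13.8 at a = 1.08: Pab(L + a)/(6LEI) = 12.88/EI
  span BC: triangular load, peak 8.5: w₀L³/(45EI) = 18.39/EI
  relative rotation θ_0 = (126.3 + 18.39)/EI = 144.6/EI
A unit hogging moment at B produces rotation L₁/(3EI) + L₂/(3EI) = 3.333/EI.
Slope continuity at B: θ_0 = M_B·3.333/EI, so M_B = 144.6/3.333 = 43.39 kN·m (hogging).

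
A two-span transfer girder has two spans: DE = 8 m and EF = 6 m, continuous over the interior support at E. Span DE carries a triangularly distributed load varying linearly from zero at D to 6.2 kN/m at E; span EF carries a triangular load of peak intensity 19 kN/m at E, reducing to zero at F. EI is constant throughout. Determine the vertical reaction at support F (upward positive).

R_F = 13.22 kN

Insert a hinge at E; M_E is the redundant, and each span becomes simply supported.
Rotations at E on the released spans (each span's end-slope, ×1/EI):
  span DE: triangular load, peak 6.2: w₀L³/(45EI) = 70.54/EI
  span EF: triangular load, peak 19: w₀L³/(45EI) = 91.2/EI
  relative rotation θ_0 = (70.54 + 91.2)/EI = 161.7/EI
A unit hogging moment at E produces rotation L₁/(3EI) + L₂/(3EI) = 4.667/EI.
Compatibility: M_E·(L₁+L₂)/(3EI) = θ_0, giving M_E = 34.66 kN·m (hogging).
Span EF, ΣM about F: R_E^{EF}·6 = 228 + 34.66, so R_E^{EF} = 43.78 kN and R_F = 57 − 43.78 = 13.22 kN.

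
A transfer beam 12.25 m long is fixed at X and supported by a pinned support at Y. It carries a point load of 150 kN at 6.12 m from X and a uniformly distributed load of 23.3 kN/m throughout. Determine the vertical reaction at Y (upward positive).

R_Y = 153.8 kN

Take the reaction at Y as the redundant and release it; the primary structure is a cantilever fixed at X.
Deflection at Y on the released cantilever, summing each load's contribution:
  point load 150 at a = 6.12: Pa²(3L − a)/(6EI) = 28681/EI
  UDL 23.3: wL⁴/(8EI) = 65586/EI
  δ_0 = 94267/EI
Flexibility coefficient — unit upward force at Y: δ_{YY} = L³/(3EI) = 612.8/EI.
The prop prevents deflection at Y: R_Y = δ_0/δ_{YY} = 94267/612.8 = 153.8 kN.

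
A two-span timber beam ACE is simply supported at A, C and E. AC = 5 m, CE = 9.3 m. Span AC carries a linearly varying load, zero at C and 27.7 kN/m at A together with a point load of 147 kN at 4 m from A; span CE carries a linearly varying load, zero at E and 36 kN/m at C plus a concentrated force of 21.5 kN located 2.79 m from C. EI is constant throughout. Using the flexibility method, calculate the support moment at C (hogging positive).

Release continuity at C by inserting a hinge; the redundant is the internal moment M_C. The primary structure is two simply-supported spans AC and CE.
Discontinuity in slope at C on the released structure — sum the simple-span end rotations:
  span AC: triangular load, peak 27.7: 7w₀L³/(360EI) = 67.33/EI
  span AC: point load 147 at a = 4: Pab(L + a)/(6LEI) = 176.4/EI
  span CE: triangular load, peak 36: w₀L³/(45EI) = 643.5/EI
  span CE: point load 21.5 at a = 2.79: Pab(L + b)/(6LEI) = 110.6/EI
  relative rotation θ_0 = (243.7 + 754.1)/EI = 997.9/EI
A unit hogging moment at C produces rotation L₁/(3EI) + L₂/(3EI) = 4.767/EI.
Slope continuity at C: θ_0 = M_C·4.767/EI, so M_C = 997.9/4.767 = 209.3 kN·m (hogging).

M_C = 209.3 kN·m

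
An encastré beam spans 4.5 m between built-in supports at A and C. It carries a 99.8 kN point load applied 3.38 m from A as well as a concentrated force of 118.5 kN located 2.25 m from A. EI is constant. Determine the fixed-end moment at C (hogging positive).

M_C = 129.7 kN·m

Release both end moments; the primary structure is a simply-supported span AC with redundants M_A and M_C.
Simple-span end rotations at A and C under the given loads:
  at A: point load 99.8 at a = 3.38: Pab(L + b)/(6LEI) = 78.64/EI
  at C: point load 99.8 at a = 3.38: Pab(L + a)/(6LEI) = 110.3/EI
  at A: point load 118.5 at a = 2.25: Pab(L + b)/(6LEI) = 150/EI
  at C: point load 118.5 at a = 2.25: Pab(L + a)/(6LEI) = 150/EI
  θ_A0 = 228.6/EI,  θ_C0 = 260.2/EI
Flexibility coefficients: a unit moment at one end gives L/(3EI) there and L/(6EI) at the far end, so f₁₁ = f₂₂ = 1.5/EI and f₁₂ = f₂₁ = 0.75/EI.
Compatibility — zero rotation at each built-in end:
  1.5 M_A + 0.75 M_C = 228.6
  0.75 M_A + 1.5 M_C = 260.2
Solving the pair gives M_A = 87.55 kN·m and M_C = 129.7 kN·m (hogging).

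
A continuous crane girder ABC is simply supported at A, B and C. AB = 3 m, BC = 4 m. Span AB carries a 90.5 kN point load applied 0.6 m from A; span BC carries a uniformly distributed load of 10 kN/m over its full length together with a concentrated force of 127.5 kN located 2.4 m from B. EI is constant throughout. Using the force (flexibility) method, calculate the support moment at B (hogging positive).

M_B = 71.56 kN·m

Insert a hinge at B; M_B is the redundant, and each span becomes simply supported.
Rotations at B on the released spans (each span's end-slope, ×1/EI):
  span AB: point load 90.5 at a = 0.6: Pab(L + a)/(6LEI) = 26.06/EI
  span BC: UDL 10: wL³/(24EI) = 26.67/EI
  span BC: point load 127.5 at a = 2.4: Pab(L + b)/(6LEI) = 114.2/EI
  relative rotation θ_0 = (26.06 + 140.9)/EI = 167/EI
A unit hogging moment at B produces rotation L₁/(3EI) + L₂/(3EI) = 2.333/EI.
Compatibility: M_B·(L₁+L₂)/(3EI) = θ_0, giving M_B = 71.56 kN·m (hogging).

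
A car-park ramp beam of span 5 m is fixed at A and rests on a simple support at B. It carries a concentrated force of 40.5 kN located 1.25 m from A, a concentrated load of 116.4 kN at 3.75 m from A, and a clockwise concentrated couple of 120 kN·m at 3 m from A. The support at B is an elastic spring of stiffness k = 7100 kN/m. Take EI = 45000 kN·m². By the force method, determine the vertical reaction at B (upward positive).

R_B = 93.2 kN

Choose R_B as the redundant. The primary structure is the cantilever fixed at A.
Primary-structure tip deflection at B by superposition:
  point load 40.5 at a = 1.25: Pa²(3L − a)/(6EI) = 145/EI
  point load 116.4 at a = 3.75: Pa²(3L − a)/(6EI) = 3069/EI
  clockwise couple 120 at a = 3: M₀a(2L − a)/(2EI) = 1260/EI
  δ_0 = 4474/EI
Flexibility coefficient — unit upward force at B: δ_{BB} = L³/(3EI) = 41.67/EI.
With EI = 45000 kN·m²: δ_0 = 0.099426 m and δ_{BB} = 0.000926 m/kN.
Compatibility — the spring shortens by R_B/k under the reaction it provides: δ_0 − R_B·δ_{BB} = R_B/k. With 1/k = 0.000141 m/kN, R_B = δ_0 / (δ_{BB} + 1/k) = 0.099426 / (0.000926 + 0.000141) = 93.2 kN.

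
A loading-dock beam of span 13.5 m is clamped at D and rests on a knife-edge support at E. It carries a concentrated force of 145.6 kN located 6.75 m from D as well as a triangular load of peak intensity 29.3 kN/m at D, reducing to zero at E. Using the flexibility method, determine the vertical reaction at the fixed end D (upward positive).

R_D = 258.3 kN

Take the reaction at E as the redundant and release it; the primary structure is a cantilever fixed at D.
Free-end deflection of the primary structure under the applied loading (downward +):
  point load 145.6 at a = 6.75: Pa²(3L − a)/(6EI) = 37316/EI
  triangular load, peak 29.3 at the fixed end: w₀L⁴/(30EI) = 32440/EI
  δ_0 = 69756/EI
Tip deflection under a unit load at E: L³/(3EI) = 820.1/EI.
Compatibility at E: δ_0 − R_E·δ_{EE} = 0, so R_E = 69756/820.1 = 85.06 kN.
Vertical equilibrium: R_D = ΣP − R_E = 343.4 − 85.06 = 258.3 kN.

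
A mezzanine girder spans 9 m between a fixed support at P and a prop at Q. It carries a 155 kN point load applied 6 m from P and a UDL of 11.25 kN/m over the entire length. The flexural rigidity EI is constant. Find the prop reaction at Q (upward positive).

Remove the prop at Q; the released (primary) structure is a cantilever built in at P.
Free-end deflection of the primary structure under the applied loading (downward +):
  point load 155 at a = 6: Pa²(3L − a)/(6EI) = 19530/EI
  UDL 11.25: wL⁴/(8EI) = 9226/EI
  δ_0 = 28756/EI
Tip deflection under a unit load at Q: L³/(3EI) = 243/EI.
Compatibility at Q: δ_0 − R_Q·δ_{QQ} = 0, so R_Q = 28756/243 = 118.3 kN.

R_Q = 118.3 kN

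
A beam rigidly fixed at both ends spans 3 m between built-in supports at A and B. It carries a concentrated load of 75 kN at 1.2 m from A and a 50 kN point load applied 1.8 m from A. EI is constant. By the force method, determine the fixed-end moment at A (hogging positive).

Take the two fixed-end moments M_A, M_B as redundants; the released structure is the simple span AB.
On the primary (simply-supported) span, the end slopes from the loading are:
  at A: point load 75 at a = 1.2: Pab(L + b)/(6LEI) = 43.2/EI
  at B: point load 75 at a = 1.2: Pab(L + a)/(6LEI) = 37.8/EI
  at A: point load 50 at a = 1.8: Pab(L + b)/(6LEI) = 25.2/EI
  at B: point load 50 at a = 1.8: Pab(L + a)/(6LEI) = 28.8/EI
  θ_A0 = 68.4/EI,  θ_B0 = 66.6/EI
Flexibility coefficients: a unit moment at one end gives L/(3EI) there and L/(6EI) at the far end, so f₁₁ = f₂₂ = 1/EI and f₁₂ = f₂₁ = 0.5/EI.
Compatibility — zero rotation at each built-in end:
  1 M_A + 0.5 M_B = 68.4
  0.5 M_A + 1 M_B = 66.6
Solving the pair gives M_A = 46.8 kN·m and M_B = 43.2 kN·m (hogging).

M_A = 46.8 kN·m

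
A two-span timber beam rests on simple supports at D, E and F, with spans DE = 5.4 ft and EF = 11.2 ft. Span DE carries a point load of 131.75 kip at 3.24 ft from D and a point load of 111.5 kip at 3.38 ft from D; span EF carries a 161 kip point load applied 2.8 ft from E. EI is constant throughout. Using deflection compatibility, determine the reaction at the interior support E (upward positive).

Release continuity at E by inserting a hinge; the redundant is the internal moment M_E. The primary structure is two simply-supported spans DE and EF.
End slopes at the hinge E, treating each span as simply supported:
  span DE: point load 131.75 at a = 3.24: Pab(L + a)/(6LEI) = 245.9/EI
  span DE: point load 111.5 at a = 3.38: Pab(L + a)/(6LEI) = 206.3/EI
  span EF: point load 161 at a = 2.8: Pab(L + b)/(6LEI) = 1104/EI
  relative rotation θ_0 = (452.2 + 1104)/EI = 1557/EI
A unit hogging moment at E produces rotation L₁/(3EI) + L₂/(3EI) = 5.533/EI.
Compatibility: M_E·(L₁+L₂)/(3EI) = θ_0, giving M_E = 281.3 kip·ft (hogging).
Span DE, ΣM about D with M_E applied at E: R_E^{DE}·5.4 = 803.7 + 281.3, so R_E^{DE} = 200.9 kip and R_D = 243.2 − 200.9 = 42.31 kip.
Span EF, ΣM about F: R_E^{EF}·11.2 = 1352 + 281.3, so R_E^{EF} = 145.9 kip and R_F = 161 − 145.9 = 15.13 kip.
R_E = 200.9 + 145.9 = 346.8 kip.

R_E = 346.8 kip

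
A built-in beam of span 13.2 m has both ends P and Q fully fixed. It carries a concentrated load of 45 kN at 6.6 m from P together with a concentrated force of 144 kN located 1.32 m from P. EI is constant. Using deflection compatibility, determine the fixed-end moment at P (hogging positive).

M_P = 228.2 kN·m

Release both end moments; the primary structure is a simply-supported span PQ with redundants M_P and M_Q.
Simple-span end rotations at P and Q under the given loads:
  at P: point load 45 at a = 6.6: Pab(L + b)/(6LEI) = 490.1/EI
  at Q: point load 45 at a = 6.6: Pab(L + a)/(6LEI) = 490.1/EI
  at P: point load 144 at a = 1.32: Pab(L + b)/(6LEI) = 715.1/EI
  at Q: point load 144 at a = 1.32: Pab(L + a)/(6LEI) = 414/EI
  θ_P0 = 1205/EI,  θ_Q0 = 904/EI
Flexibility coefficients: a unit moment at one end gives L/(3EI) there and L/(6EI) at the far end, so f₁₁ = f₂₂ = 4.4/EI and f₁₂ = f₂₁ = 2.2/EI.
Compatibility — zero rotation at each built-in end:
  4.4 M_P + 2.2 M_Q = 1205
  2.2 M_P + 4.4 M_Q = 904
Solving the pair gives M_P = 228.2 kN·m and M_Q = 91.36 kN·m (hogging).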